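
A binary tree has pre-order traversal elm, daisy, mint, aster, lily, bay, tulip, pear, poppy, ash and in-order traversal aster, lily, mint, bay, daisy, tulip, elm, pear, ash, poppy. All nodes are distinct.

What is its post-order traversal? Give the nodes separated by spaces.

lily aster bay mint tulip daisy ash poppy pear elm

The first element of pre-order is the root; it splits in-order into left and right subtrees.
Root elm: left subtree has 6 nodes {aster, lily, mint, bay, daisy, tulip}, right has 3 {pear, ash, poppy}.
  Root daisy: left subtree has 4 nodes {aster, lily, mint, bay}, right has 1 {tulip}.
    Root mint: left subtree has 2 nodes {aster, lily}, right has 1 {bay}.
      Root aster: left subtree has 0 nodes { }, right has 1 {lily}.
  Root pear: left subtree has 0 nodes { }, right has 2 {ash, poppy}.
    Root poppy: left subtree has 1 node {ash}, right has 0 { }.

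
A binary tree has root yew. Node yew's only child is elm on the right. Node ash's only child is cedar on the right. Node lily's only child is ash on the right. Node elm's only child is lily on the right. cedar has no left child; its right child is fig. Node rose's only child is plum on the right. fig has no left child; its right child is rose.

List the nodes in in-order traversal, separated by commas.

In-order visits the left subtree, then the node, then the right subtree.
At yew: no left child.
Visit yew.
At yew: go right to elm.
  At elm: no left child.
  Visit elm.
  At elm: go right to lily.
    At lily: no left child.
    Visit lily.
    At lily: go right to ash.
      At ash: no left child.
      Visit ash.
      At ash: go right to cedar.
        At cedar: no left child.
        Visit cedar.
        At cedar: go right to fig.
          At fig: no left child.
          Visit fig.
          At fig: go right to rose.
            At rose: no left child.
            Visit rose.
            At rose: go right to plum.
              plum is a leaf — visit plum.

yew, elm, lily, ash, cedar, fig, rose, plum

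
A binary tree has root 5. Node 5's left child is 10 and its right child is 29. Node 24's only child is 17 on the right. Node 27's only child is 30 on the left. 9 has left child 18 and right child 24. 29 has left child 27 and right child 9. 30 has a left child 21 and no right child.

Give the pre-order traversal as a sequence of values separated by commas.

Pre-order visits the node, then its left subtree, then its right subtree.
Visit 5.
At 5: go left to 10.
  10 is a leaf — visit 10.
At 5: go right to 29.
  Visit 29.
  At 29: go left to 27.
    Visit 27.
    At 27: go left to 30.
      Visit 30.
      At 30: go left to 21.
        21 is a leaf — visit 21.
      At 30: no right child.
    At 27: no right child.
  At 29: go right to 9.
    Visit 9.
    At 9: go left to 18.
      18 is a leaf — visit 18.
    At 9: go right to 24.
      Visit 24.
      At 24: no left child.
      At 24: go right to 17.
        17 is a leaf — visit 17.

5, 10, 29, 27, 30, 21, 9, 18, 24, 17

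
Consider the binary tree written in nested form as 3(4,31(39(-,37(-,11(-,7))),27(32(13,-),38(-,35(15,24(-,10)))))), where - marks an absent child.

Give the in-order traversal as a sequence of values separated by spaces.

In-order visits the left subtree, then the node, then the right subtree.
At 3: go left to 4.
  4 is a leaf — visit 4.
Visit 3.
At 3: go right to 31.
  At 31: go left to 39.
    At 39: no left child.
    Visit 39.
    At 39: go right to 37.
      At 37: no left child.
      Visit 37.
      At 37: go right to 11.
        At 11: no left child.
        Visit 11.
        At 11: go right to 7.
          7 is a leaf — visit 7.
  Visit 31.
  At 31: go right to 27.
    At 27: go left to 32.
      At 32: go left to 13.
        13 is a leaf — visit 13.
      Visit 32.
      At 32: no right child.
    Visit 27.
    At 27: go right to 38.
      At 38: no left child.
      Visit 38.
      At 38: go right to 35.
        At 35: go left to 15.
          15 is a leaf — visit 15.
        Visit 35.
        At 35: go right to 24.
          At 24: no left child.
          Visit 24.
          At 24: go right to 10.
            10 is a leaf — visit 10.

4 3 39 37 11 7 31 13 32 27 38 15 35 24 10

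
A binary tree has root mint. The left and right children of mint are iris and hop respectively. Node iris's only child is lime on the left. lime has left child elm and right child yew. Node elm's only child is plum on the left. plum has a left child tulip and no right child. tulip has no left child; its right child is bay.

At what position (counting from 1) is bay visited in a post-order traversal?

Post-order visits the left subtree, then the right subtree, then the node.
At mint: go left to iris.
  At iris: go left to lime.
    At lime: go left to elm.
      At elm: go left to plum.
        At plum: go left to tulip.
          At tulip: no left child.
          At tulip: go right to bay.
            bay is a leaf — visit bay.
          Visit tulip.
        At plum: no right child.
        Visit plum.
      At elm: no right child.
      Visit elm.
    At lime: go right to yew.
      yew is a leaf — visit yew.
    Visit lime.
  At iris: no right child.
  Visit iris.
At mint: go right to hop.
  hop is a leaf — visit hop.
Visit mint.
Full post-order sequence: bay, tulip, plum, elm, yew, lime, iris, hop, mint.

1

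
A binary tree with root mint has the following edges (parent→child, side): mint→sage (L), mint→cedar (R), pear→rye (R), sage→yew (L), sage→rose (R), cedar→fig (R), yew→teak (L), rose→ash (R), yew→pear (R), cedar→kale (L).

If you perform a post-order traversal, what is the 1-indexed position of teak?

1

Post-order visits the left subtree, then the right subtree, then the node.
At mint: go left to sage.
  At sage: go left to yew.
    At yew: go left to teak.
      teak is a leaf — visit teak.
    At yew: go right to pear.
      At pear: no left child.
      At pear: go right to rye.
        rye is a leaf — visit rye.
      Visit pear.
    Visit yew.
  At sage: go right to rose.
    At rose: no left child.
    At rose: go right to ash.
      ash is a leaf — visit ash.
    Visit rose.
  Visit sage.
At mint: go right to cedar.
  At cedar: go left to kale.
    kale is a leaf — visit kale.
  At cedar: go right to fig.
    fig is a leaf — visit fig.
  Visit cedar.
Visit mint.
Full post-order sequence: teak, rye, pear, yew, ash, rose, sage, kale, fig, cedar, mint.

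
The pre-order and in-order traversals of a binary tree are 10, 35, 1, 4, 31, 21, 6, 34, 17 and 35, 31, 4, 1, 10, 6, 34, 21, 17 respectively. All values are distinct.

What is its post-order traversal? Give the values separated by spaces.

31 4 1 35 34 6 17 21 10

The first element of pre-order is the root; it splits in-order into left and right subtrees.
Root 10: left subtree has 4 nodes {35, 31, 4, 1}, right has 4 {6, 34, 21, 17}.
  Root 35: left subtree has 0 nodes { }, right has 3 {31, 4, 1}.
    Root 1: left subtree has 2 nodes {31, 4}, right has 0 { }.
      Root 4: left subtree has 1 node {31}, right has 0 { }.
  Root 21: left subtree has 2 nodes {6, 34}, right has 1 {17}.
    Root 6: left subtree has 0 nodes { }, right has 1 {34}.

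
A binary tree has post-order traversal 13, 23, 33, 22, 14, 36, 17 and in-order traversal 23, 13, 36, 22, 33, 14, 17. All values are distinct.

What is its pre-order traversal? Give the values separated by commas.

17, 36, 23, 13, 14, 22, 33

The last element of post-order is the root; it splits in-order into left and right subtrees.
Root 17: left subtree has 6 nodes {23, 13, 36, 22, 33, 14}, right has 0 { }.
  Root 36: left subtree has 2 nodes {23, 13}, right has 3 {22, 33, 14}.
    Root 23: left subtree has 0 nodes { }, right has 1 {13}.
    Root 14: left subtree has 2 nodes {22, 33}, right has 0 { }.
      Root 22: left subtree has 0 nodes { }, right has 1 {33}.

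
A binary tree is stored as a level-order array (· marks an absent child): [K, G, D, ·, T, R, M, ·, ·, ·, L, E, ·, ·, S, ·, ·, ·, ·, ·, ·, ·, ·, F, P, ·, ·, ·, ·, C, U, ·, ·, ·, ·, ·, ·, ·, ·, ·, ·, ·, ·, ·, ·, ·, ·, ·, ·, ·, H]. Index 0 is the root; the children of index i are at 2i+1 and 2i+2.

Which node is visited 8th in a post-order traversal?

R

Post-order visits the left subtree, then the right subtree, then the node.
At K: go left to G.
  At G: no left child.
  At G: go right to T.
    At T: no left child.
    At T: go right to L.
      L is a leaf — visit L.
    Visit T.
  Visit G.
At K: go right to D.
  At D: go left to R.
    At R: go left to E.
      At E: go left to F.
        F is a leaf — visit F.
      At E: go right to P.
        At P: no left child.
        At P: go right to H.
          H is a leaf — visit H.
        Visit P.
      Visit E.
    At R: no right child.
    Visit R.
  At D: go right to M.
    At M: no left child.
    At M: go right to S.
      At S: go left to C.
        C is a leaf — visit C.
      At S: go right to U.
        U is a leaf — visit U.
      Visit S.
    Visit M.
  Visit D.
Visit K.
Full post-order sequence: L, T, G, F, H, P, E, R, C, U, S, M, D, K.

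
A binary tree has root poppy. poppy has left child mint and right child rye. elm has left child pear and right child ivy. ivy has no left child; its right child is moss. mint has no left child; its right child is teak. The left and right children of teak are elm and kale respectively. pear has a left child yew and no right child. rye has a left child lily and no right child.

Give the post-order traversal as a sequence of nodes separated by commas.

yew, pear, moss, ivy, elm, kale, teak, mint, lily, rye, poppy

Post-order visits the left subtree, then the right subtree, then the node.
At poppy: go left to mint.
  At mint: no left child.
  At mint: go right to teak.
    At teak: go left to elm.
      At elm: go left to pear.
        At pear: go left to yew.
          yew is a leaf — visit yew.
        At pear: no right child.
        Visit pear.
      At elm: go right to ivy.
        At ivy: no left child.
        At ivy: go right to moss.
          moss is a leaf — visit moss.
        Visit ivy.
      Visit elm.
    At teak: go right to kale.
      kale is a leaf — visit kale.
    Visit teak.
  Visit mint.
At poppy: go right to rye.
  At rye: go left to lily.
    lily is a leaf — visit lily.
  At rye: no right child.
  Visit rye.
Visit poppy.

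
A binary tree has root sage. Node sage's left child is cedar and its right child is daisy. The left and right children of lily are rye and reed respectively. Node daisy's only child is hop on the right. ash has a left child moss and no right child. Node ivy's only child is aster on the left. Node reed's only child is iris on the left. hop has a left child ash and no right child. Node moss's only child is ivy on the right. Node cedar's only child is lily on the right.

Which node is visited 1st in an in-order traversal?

cedar

In-order visits the left subtree, then the node, then the right subtree.
At sage: go left to cedar.
  At cedar: no left child.
  Visit cedar.
  At cedar: go right to lily.
    At lily: go left to rye.
      rye is a leaf — visit rye.
    Visit lily.
    At lily: go right to reed.
      At reed: go left to iris.
        iris is a leaf — visit iris.
      Visit reed.
      At reed: no right child.
Visit sage.
At sage: go right to daisy.
  At daisy: no left child.
  Visit daisy.
  At daisy: go right to hop.
    At hop: go left to ash.
      At ash: go left to moss.
        At moss: no left child.
        Visit moss.
        At moss: go right to ivy.
          At ivy: go left to aster.
            aster is a leaf — visit aster.
          Visit ivy.
          At ivy: no right child.
      Visit ash.
      At ash: no right child.
    Visit hop.
    At hop: no right child.
Full in-order sequence: cedar, rye, lily, iris, reed, sage, daisy, moss, aster, ivy, ash, hop.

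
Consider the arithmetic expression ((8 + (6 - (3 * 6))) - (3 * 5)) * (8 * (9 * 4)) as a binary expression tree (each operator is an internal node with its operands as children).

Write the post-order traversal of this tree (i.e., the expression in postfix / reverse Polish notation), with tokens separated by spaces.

8 6 3 6 * - + 3 5 * - 8 9 4 * * *

Post-order on an expression tree gives postfix notation: for each operator, emit left operand, right operand, then the operator.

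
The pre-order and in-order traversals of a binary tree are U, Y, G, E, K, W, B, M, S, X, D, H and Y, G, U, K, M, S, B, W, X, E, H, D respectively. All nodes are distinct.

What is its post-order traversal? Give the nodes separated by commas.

G, Y, S, M, B, X, W, K, H, D, E, U

The first element of pre-order is the root; it splits in-order into left and right subtrees.
Root U: left subtree has 2 nodes {Y, G}, right has 9 {K, M, S, B, W, X, E, H, D}.
  Root Y: left subtree has 0 nodes { }, right has 1 {G}.
  Root E: left subtree has 6 nodes {K, M, S, B, W, X}, right has 2 {H, D}.
    Root K: left subtree has 0 nodes { }, right has 5 {M, S, B, W, X}.
      Root W: left subtree has 3 nodes {M, S, B}, right has 1 {X}.
        Root B: left subtree has 2 nodes {M, S}, right has 0 { }.
          Root M: left subtree has 0 nodes { }, right has 1 {S}.
    Root D: left subtree has 1 node {H}, right has 0 { }.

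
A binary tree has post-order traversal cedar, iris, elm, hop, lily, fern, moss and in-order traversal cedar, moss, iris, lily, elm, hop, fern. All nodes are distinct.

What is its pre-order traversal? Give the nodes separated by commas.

The last element of post-order is the root; it splits in-order into left and right subtrees.
Root moss: left subtree has 1 node {cedar}, right has 5 {iris, lily, elm, hop, fern}.
  Root fern: left subtree has 4 nodes {iris, lily, elm, hop}, right has 0 { }.
    Root lily: left subtree has 1 node {iris}, right has 2 {elm, hop}.
      Root hop: left subtree has 1 node {elm}, right has 0 { }.

moss, cedar, fern, lily, iris, hop, elm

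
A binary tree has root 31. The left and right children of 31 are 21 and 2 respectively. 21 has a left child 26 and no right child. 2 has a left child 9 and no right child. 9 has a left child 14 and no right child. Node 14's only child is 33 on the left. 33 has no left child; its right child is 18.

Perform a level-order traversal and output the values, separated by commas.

Level-order visits nodes level by level from the root, left to right within each level.
Level 0: 31
Level 1: 21, 2
Level 2: 26, 9
Level 3: 14
Level 4: 33
Level 5: 18

31, 21, 2, 26, 9, 14, 33, 18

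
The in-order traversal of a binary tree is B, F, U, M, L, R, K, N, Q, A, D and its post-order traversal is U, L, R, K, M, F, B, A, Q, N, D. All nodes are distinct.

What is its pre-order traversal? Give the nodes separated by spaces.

The last element of post-order is the root; it splits in-order into left and right subtrees.
Root D: left subtree has 10 nodes {B, F, U, M, L, R, K, N, Q, A}, right has 0 { }.
  Root N: left subtree has 7 nodes {B, F, U, M, L, R, K}, right has 2 {Q, A}.
    Root B: left subtree has 0 nodes { }, right has 6 {F, U, M, L, R, K}.
      Root F: left subtree has 0 nodes { }, right has 5 {U, M, L, R, K}.
        Root M: left subtree has 1 node {U}, right has 3 {L, R, K}.
          Root K: left subtree has 2 nodes {L, R}, right has 0 { }.
            Root R: left subtree has 1 node {L}, right has 0 { }.
    Root Q: left subtree has 0 nodes { }, right has 1 {A}.

D N B F M U K R L Q A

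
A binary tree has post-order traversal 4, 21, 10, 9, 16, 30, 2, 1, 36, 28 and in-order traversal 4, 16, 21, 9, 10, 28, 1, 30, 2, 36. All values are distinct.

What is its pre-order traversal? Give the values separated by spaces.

28 16 4 9 21 10 36 1 2 30

The last element of post-order is the root; it splits in-order into left and right subtrees.
Root 28: left subtree has 5 nodes {4, 16, 21, 9, 10}, right has 4 {1, 30, 2, 36}.
  Root 16: left subtree has 1 node {4}, right has 3 {21, 9, 10}.
    Root 9: left subtree has 1 node {21}, right has 1 {10}.
  Root 36: left subtree has 3 nodes {1, 30, 2}, right has 0 { }.
    Root 1: left subtree has 0 nodes { }, right has 2 {30, 2}.
      Root 2: left subtree has 1 node {30}, right has 0 { }.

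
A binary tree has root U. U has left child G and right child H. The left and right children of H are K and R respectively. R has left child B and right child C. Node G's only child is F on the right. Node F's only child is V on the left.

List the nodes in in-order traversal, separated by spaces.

In-order visits the left subtree, then the node, then the right subtree.
At U: go left to G.
  At G: no left child.
  Visit G.
  At G: go right to F.
    At F: go left to V.
      V is a leaf — visit V.
    Visit F.
    At F: no right child.
Visit U.
At U: go right to H.
  At H: go left to K.
    K is a leaf — visit K.
  Visit H.
  At H: go right to R.
    At R: go left to B.
      B is a leaf — visit B.
    Visit R.
    At R: go right to C.
      C is a leaf — visit C.

G V F U K H B R C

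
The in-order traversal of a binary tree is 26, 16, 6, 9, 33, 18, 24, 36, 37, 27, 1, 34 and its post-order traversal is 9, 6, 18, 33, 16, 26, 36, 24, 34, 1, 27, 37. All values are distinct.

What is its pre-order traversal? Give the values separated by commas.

The last element of post-order is the root; it splits in-order into left and right subtrees.
Root 37: left subtree has 8 nodes {26, 16, 6, 9, 33, 18, 24, 36}, right has 3 {27, 1, 34}.
  Root 24: left subtree has 6 nodes {26, 16, 6, 9, 33, 18}, right has 1 {36}.
    Root 26: left subtree has 0 nodes { }, right has 5 {16, 6, 9, 33, 18}.
      Root 16: left subtree has 0 nodes { }, right has 4 {6, 9, 33, 18}.
        Root 33: left subtree has 2 nodes {6, 9}, right has 1 {18}.
          Root 6: left subtree has 0 nodes { }, right has 1 {9}.
  Root 27: left subtree has 0 nodes { }, right has 2 {1, 34}.
    Root 1: left subtree has 0 nodes { }, right has 1 {34}.

37, 24, 26, 16, 33, 6, 9, 18, 36, 27, 1, 34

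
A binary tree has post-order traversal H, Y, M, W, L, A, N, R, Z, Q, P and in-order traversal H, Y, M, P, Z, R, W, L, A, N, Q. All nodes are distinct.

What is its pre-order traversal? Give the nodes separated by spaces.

P M Y H Q Z R N A L W

The last element of post-order is the root; it splits in-order into left and right subtrees.
Root P: left subtree has 3 nodes {H, Y, M}, right has 7 {Z, R, W, L, A, N, Q}.
  Root M: left subtree has 2 nodes {H, Y}, right has 0 { }.
    Root Y: left subtree has 1 node {H}, right has 0 { }.
  Root Q: left subtree has 6 nodes {Z, R, W, L, A, N}, right has 0 { }.
    Root Z: left subtree has 0 nodes { }, right has 5 {R, W, L, A, N}.
      Root R: left subtree has 0 nodes { }, right has 4 {W, L, A, N}.
        Root N: left subtree has 3 nodes {W, L, A}, right has 0 { }.
          Root A: left subtree has 2 nodes {W, L}, right has 0 { }.
            Root L: left subtree has 1 node {W}, right has 0 { }.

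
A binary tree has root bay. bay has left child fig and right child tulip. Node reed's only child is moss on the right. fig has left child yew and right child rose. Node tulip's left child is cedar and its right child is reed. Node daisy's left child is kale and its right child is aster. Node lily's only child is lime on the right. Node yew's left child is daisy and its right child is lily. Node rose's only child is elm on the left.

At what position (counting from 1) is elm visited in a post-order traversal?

Post-order visits the left subtree, then the right subtree, then the node.
At bay: go left to fig.
  At fig: go left to yew.
    At yew: go left to daisy.
      At daisy: go left to kale.
        kale is a leaf — visit kale.
      At daisy: go right to aster.
        aster is a leaf — visit aster.
      Visit daisy.
    At yew: go right to lily.
      At lily: no left child.
      At lily: go right to lime.
        lime is a leaf — visit lime.
      Visit lily.
    Visit yew.
  At fig: go right to rose.
    At rose: go left to elm.
      elm is a leaf — visit elm.
    At rose: no right child.
    Visit rose.
  Visit fig.
At bay: go right to tulip.
  At tulip: go left to cedar.
    cedar is a leaf — visit cedar.
  At tulip: go right to reed.
    At reed: no left child.
    At reed: go right to moss.
      moss is a leaf — visit moss.
    Visit reed.
  Visit tulip.
Visit bay.
Full post-order sequence: kale, aster, daisy, lime, lily, yew, elm, rose, fig, cedar, moss, reed, tulip, bay.

7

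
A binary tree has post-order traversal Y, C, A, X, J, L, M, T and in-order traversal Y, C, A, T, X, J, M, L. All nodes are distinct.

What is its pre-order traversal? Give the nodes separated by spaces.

T A C Y M J X L

The last element of post-order is the root; it splits in-order into left and right subtrees.
Root T: left subtree has 3 nodes {Y, C, A}, right has 4 {X, J, M, L}.
  Root A: left subtree has 2 nodes {Y, C}, right has 0 { }.
    Root C: left subtree has 1 node {Y}, right has 0 { }.
  Root M: left subtree has 2 nodes {X, J}, right has 1 {L}.
    Root J: left subtree has 1 node {X}, right has 0 { }.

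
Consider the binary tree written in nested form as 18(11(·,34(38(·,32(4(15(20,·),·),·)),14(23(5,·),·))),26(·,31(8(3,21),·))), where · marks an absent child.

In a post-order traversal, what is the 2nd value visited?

Post-order visits the left subtree, then the right subtree, then the node.
At 18: go left to 11.
  At 11: no left child.
  At 11: go right to 34.
    At 34: go left to 38.
      At 38: no left child.
      At 38: go right to 32.
        At 32: go left to 4.
          At 4: go left to 15.
            At 15: go left to 20.
              20 is a leaf — visit 20.
            At 15: no right child.
            Visit 15.
          At 4: no right child.
          Visit 4.
        At 32: no right child.
        Visit 32.
      Visit 38.
    At 34: go right to 14.
      At 14: go left to 23.
        At 23: go left to 5.
          5 is a leaf — visit 5.
        At 23: no right child.
        Visit 23.
      At 14: no right child.
      Visit 14.
    Visit 34.
  Visit 11.
At 18: go right to 26.
  At 26: no left child.
  At 26: go right to 31.
    At 31: go left to 8.
      At 8: go left to 3.
        3 is a leaf — visit 3.
      At 8: go right to 21.
        21 is a leaf — visit 21.
      Visit 8.
    At 31: no right child.
    Visit 31.
  Visit 26.
Visit 18.
Full post-order sequence: 20, 15, 4, 32, 38, 5, 23, 14, 34, 11, 3, 21, 8, 31, 26, 18.

15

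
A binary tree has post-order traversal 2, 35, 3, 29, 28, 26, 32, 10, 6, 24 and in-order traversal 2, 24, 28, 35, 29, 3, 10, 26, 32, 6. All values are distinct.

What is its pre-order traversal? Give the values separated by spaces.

24 2 6 10 28 29 35 3 32 26

The last element of post-order is the root; it splits in-order into left and right subtrees.
Root 24: left subtree has 1 node {2}, right has 8 {28, 35, 29, 3, 10, 26, 32, 6}.
  Root 6: left subtree has 7 nodes {28, 35, 29, 3, 10, 26, 32}, right has 0 { }.
    Root 10: left subtree has 4 nodes {28, 35, 29, 3}, right has 2 {26, 32}.
      Root 28: left subtree has 0 nodes { }, right has 3 {35, 29, 3}.
        Root 29: left subtree has 1 node {35}, right has 1 {3}.
      Root 32: left subtree has 1 node {26}, right has 0 { }.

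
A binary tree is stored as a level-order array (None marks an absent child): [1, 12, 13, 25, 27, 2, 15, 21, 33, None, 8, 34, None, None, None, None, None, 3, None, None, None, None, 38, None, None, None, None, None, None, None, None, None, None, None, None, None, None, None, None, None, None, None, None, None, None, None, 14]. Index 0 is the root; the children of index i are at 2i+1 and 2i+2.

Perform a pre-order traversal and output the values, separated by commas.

Pre-order visits the node, then its left subtree, then its right subtree.
Visit 1.
At 1: go left to 12.
  Visit 12.
  At 12: go left to 25.
    Visit 25.
    At 25: go left to 21.
      21 is a leaf — visit 21.
    At 25: go right to 33.
      Visit 33.
      At 33: go left to 3.
        3 is a leaf — visit 3.
      At 33: no right child.
  At 12: go right to 27.
    Visit 27.
    At 27: no left child.
    At 27: go right to 8.
      Visit 8.
      At 8: no left child.
      At 8: go right to 38.
        Visit 38.
        At 38: no left child.
        At 38: go right to 14.
          14 is a leaf — visit 14.
At 1: go right to 13.
  Visit 13.
  At 13: go left to 2.
    Visit 2.
    At 2: go left to 34.
      34 is a leaf — visit 34.
    At 2: no right child.
  At 13: go right to 15.
    15 is a leaf — visit 15.

1, 12, 25, 21, 33, 3, 27, 8, 38, 14, 13, 2, 34, 15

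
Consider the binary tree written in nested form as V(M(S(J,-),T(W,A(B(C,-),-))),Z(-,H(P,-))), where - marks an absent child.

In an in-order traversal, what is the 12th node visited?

H

In-order visits the left subtree, then the node, then the right subtree.
At V: go left to M.
  At M: go left to S.
    At S: go left to J.
      J is a leaf — visit J.
    Visit S.
    At S: no right child.
  Visit M.
  At M: go right to T.
    At T: go left to W.
      W is a leaf — visit W.
    Visit T.
    At T: go right to A.
      At A: go left to B.
        At B: go left to C.
          C is a leaf — visit C.
        Visit B.
        At B: no right child.
      Visit A.
      At A: no right child.
Visit V.
At V: go right to Z.
  At Z: no left child.
  Visit Z.
  At Z: go right to H.
    At H: go left to P.
      P is a leaf — visit P.
    Visit H.
    At H: no right child.
Full in-order sequence: J, S, M, W, T, C, B, A, V, Z, P, H.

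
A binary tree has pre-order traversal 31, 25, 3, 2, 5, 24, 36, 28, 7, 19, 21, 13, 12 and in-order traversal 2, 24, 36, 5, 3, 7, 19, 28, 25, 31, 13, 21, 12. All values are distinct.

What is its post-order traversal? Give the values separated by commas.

36, 24, 5, 2, 19, 7, 28, 3, 25, 13, 12, 21, 31

The first element of pre-order is the root; it splits in-order into left and right subtrees.
Root 31: left subtree has 9 nodes {2, 24, 36, 5, 3, 7, 19, 28, 25}, right has 3 {13, 21, 12}.
  Root 25: left subtree has 8 nodes {2, 24, 36, 5, 3, 7, 19, 28}, right has 0 { }.
    Root 3: left subtree has 4 nodes {2, 24, 36, 5}, right has 3 {7, 19, 28}.
      Root 2: left subtree has 0 nodes { }, right has 3 {24, 36, 5}.
        Root 5: left subtree has 2 nodes {24, 36}, right has 0 { }.
          Root 24: left subtree has 0 nodes { }, right has 1 {36}.
      Root 28: left subtree has 2 nodes {7, 19}, right has 0 { }.
        Root 7: left subtree has 0 nodes { }, right has 1 {19}.
  Root 21: left subtree has 1 node {13}, right has 1 {12}.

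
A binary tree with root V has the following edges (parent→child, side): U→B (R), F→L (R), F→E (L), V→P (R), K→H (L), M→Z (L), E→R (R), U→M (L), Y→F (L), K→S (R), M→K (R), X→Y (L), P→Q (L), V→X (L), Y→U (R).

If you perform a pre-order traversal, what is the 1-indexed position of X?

2

Pre-order visits the node, then its left subtree, then its right subtree.
Visit V.
At V: go left to X.
  Visit X.
  At X: go left to Y.
    Visit Y.
    At Y: go left to F.
      Visit F.
      At F: go left to E.
        Visit E.
        At E: no left child.
        At E: go right to R.
          R is a leaf — visit R.
      At F: go right to L.
        L is a leaf — visit L.
    At Y: go right to U.
      Visit U.
      At U: go left to M.
        Visit M.
        At M: go left to Z.
          Z is a leaf — visit Z.
        At M: go right to K.
          Visit K.
          At K: go left to H.
            H is a leaf — visit H.
          At K: go right to S.
            S is a leaf — visit S.
      At U: go right to B.
        B is a leaf — visit B.
  At X: no right child.
At V: go right to P.
  Visit P.
  At P: go left to Q.
    Q is a leaf — visit Q.
  At P: no right child.
Full pre-order sequence: V, X, Y, F, E, R, L, U, M, Z, K, H, S, B, P, Q.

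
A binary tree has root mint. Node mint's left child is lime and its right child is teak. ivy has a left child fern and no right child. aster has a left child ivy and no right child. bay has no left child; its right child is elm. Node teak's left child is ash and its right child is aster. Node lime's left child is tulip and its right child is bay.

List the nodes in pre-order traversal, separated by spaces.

Pre-order visits the node, then its left subtree, then its right subtree.
Visit mint.
At mint: go left to lime.
  Visit lime.
  At lime: go left to tulip.
    tulip is a leaf — visit tulip.
  At lime: go right to bay.
    Visit bay.
    At bay: no left child.
    At bay: go right to elm.
      elm is a leaf — visit elm.
At mint: go right to teak.
  Visit teak.
  At teak: go left to ash.
    ash is a leaf — visit ash.
  At teak: go right to aster.
    Visit aster.
    At aster: go left to ivy.
      Visit ivy.
      At ivy: go left to fern.
        fern is a leaf — visit fern.
      At ivy: no right child.
    At aster: no right child.

mint lime tulip bay elm teak ash aster ivy fern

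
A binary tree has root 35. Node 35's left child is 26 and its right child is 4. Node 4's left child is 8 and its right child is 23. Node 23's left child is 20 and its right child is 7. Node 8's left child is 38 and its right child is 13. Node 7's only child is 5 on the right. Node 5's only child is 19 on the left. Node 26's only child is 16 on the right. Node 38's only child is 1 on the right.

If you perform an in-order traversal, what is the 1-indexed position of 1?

5

In-order visits the left subtree, then the node, then the right subtree.
At 35: go left to 26.
  At 26: no left child.
  Visit 26.
  At 26: go right to 16.
    16 is a leaf — visit 16.
Visit 35.
At 35: go right to 4.
  At 4: go left to 8.
    At 8: go left to 38.
      At 38: no left child.
      Visit 38.
      At 38: go right to 1.
        1 is a leaf — visit 1.
    Visit 8.
    At 8: go right to 13.
      13 is a leaf — visit 13.
  Visit 4.
  At 4: go right to 23.
    At 23: go left to 20.
      20 is a leaf — visit 20.
    Visit 23.
    At 23: go right to 7.
      At 7: no left child.
      Visit 7.
      At 7: go right to 5.
        At 5: go left to 19.
          19 is a leaf — visit 19.
        Visit 5.
        At 5: no right child.
Full in-order sequence: 26, 16, 35, 38, 1, 8, 13, 4, 20, 23, 7, 19, 5.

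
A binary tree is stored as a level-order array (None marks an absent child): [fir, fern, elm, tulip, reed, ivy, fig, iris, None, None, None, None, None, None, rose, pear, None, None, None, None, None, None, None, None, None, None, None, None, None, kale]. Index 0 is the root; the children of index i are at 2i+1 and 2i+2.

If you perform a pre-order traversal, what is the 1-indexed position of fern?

2

Pre-order visits the node, then its left subtree, then its right subtree.
Visit fir.
At fir: go left to fern.
  Visit fern.
  At fern: go left to tulip.
    Visit tulip.
    At tulip: go left to iris.
      Visit iris.
      At iris: go left to pear.
        pear is a leaf — visit pear.
      At iris: no right child.
    At tulip: no right child.
  At fern: go right to reed.
    reed is a leaf — visit reed.
At fir: go right to elm.
  Visit elm.
  At elm: go left to ivy.
    ivy is a leaf — visit ivy.
  At elm: go right to fig.
    Visit fig.
    At fig: no left child.
    At fig: go right to rose.
      Visit rose.
      At rose: go left to kale.
        kale is a leaf — visit kale.
      At rose: no right child.
Full pre-order sequence: fir, fern, tulip, iris, pear, reed, elm, ivy, fig, rose, kale.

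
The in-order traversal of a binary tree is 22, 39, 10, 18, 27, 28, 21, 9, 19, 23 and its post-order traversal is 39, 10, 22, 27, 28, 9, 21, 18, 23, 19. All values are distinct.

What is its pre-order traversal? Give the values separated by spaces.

19 18 22 10 39 21 28 27 9 23

The last element of post-order is the root; it splits in-order into left and right subtrees.
Root 19: left subtree has 8 nodes {22, 39, 10, 18, 27, 28, 21, 9}, right has 1 {23}.
  Root 18: left subtree has 3 nodes {22, 39, 10}, right has 4 {27, 28, 21, 9}.
    Root 22: left subtree has 0 nodes { }, right has 2 {39, 10}.
      Root 10: left subtree has 1 node {39}, right has 0 { }.
    Root 21: left subtree has 2 nodes {27, 28}, right has 1 {9}.
      Root 28: left subtree has 1 node {27}, right has 0 { }.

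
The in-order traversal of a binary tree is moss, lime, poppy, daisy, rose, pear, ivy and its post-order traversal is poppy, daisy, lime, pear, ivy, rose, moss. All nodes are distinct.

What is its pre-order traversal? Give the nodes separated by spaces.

The last element of post-order is the root; it splits in-order into left and right subtrees.
Root moss: left subtree has 0 nodes { }, right has 6 {lime, poppy, daisy, rose, pear, ivy}.
  Root rose: left subtree has 3 nodes {lime, poppy, daisy}, right has 2 {pear, ivy}.
    Root lime: left subtree has 0 nodes { }, right has 2 {poppy, daisy}.
      Root daisy: left subtree has 1 node {poppy}, right has 0 { }.
    Root ivy: left subtree has 1 node {pear}, right has 0 { }.

moss rose lime daisy poppy ivy pear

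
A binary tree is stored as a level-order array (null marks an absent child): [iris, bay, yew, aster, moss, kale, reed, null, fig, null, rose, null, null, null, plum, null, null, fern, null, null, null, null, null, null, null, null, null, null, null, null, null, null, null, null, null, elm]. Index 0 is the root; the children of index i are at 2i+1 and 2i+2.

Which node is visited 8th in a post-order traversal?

kale

Post-order visits the left subtree, then the right subtree, then the node.
At iris: go left to bay.
  At bay: go left to aster.
    At aster: no left child.
    At aster: go right to fig.
      At fig: go left to fern.
        At fern: go left to elm.
          elm is a leaf — visit elm.
        At fern: no right child.
        Visit fern.
      At fig: no right child.
      Visit fig.
    Visit aster.
  At bay: go right to moss.
    At moss: no left child.
    At moss: go right to rose.
      rose is a leaf — visit rose.
    Visit moss.
  Visit bay.
At iris: go right to yew.
  At yew: go left to kale.
    kale is a leaf — visit kale.
  At yew: go right to reed.
    At reed: no left child.
    At reed: go right to plum.
      plum is a leaf — visit plum.
    Visit reed.
  Visit yew.
Visit iris.
Full post-order sequence: elm, fern, fig, aster, rose, moss, bay, kale, plum, reed, yew, iris.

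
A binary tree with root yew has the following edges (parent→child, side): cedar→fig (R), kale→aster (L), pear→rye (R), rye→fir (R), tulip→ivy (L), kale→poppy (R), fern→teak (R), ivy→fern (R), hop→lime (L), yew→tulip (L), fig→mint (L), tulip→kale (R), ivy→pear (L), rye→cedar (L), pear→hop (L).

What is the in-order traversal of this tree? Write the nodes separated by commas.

In-order visits the left subtree, then the node, then the right subtree.
At yew: go left to tulip.
  At tulip: go left to ivy.
    At ivy: go left to pear.
      At pear: go left to hop.
        At hop: go left to lime.
          lime is a leaf — visit lime.
        Visit hop.
        At hop: no right child.
      Visit pear.
      At pear: go right to rye.
        At rye: go left to cedar.
          At cedar: no left child.
          Visit cedar.
          At cedar: go right to fig.
            At fig: go left to mint.
              mint is a leaf — visit mint.
            Visit fig.
            At fig: no right child.
        Visit rye.
        At rye: go right to fir.
          fir is a leaf — visit fir.
    Visit ivy.
    At ivy: go right to fern.
      At fern: no left child.
      Visit fern.
      At fern: go right to teak.
        teak is a leaf — visit teak.
  Visit tulip.
  At tulip: go right to kale.
    At kale: go left to aster.
      aster is a leaf — visit aster.
    Visit kale.
    At kale: go right to poppy.
      poppy is a leaf — visit poppy.
Visit yew.
At yew: no right child.

lime, hop, pear, cedar, mint, fig, rye, fir, ivy, fern, teak, tulip, aster, kale, poppy, yew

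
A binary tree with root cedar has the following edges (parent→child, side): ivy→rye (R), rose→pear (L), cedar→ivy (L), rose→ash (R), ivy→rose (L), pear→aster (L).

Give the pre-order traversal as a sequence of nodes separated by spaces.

cedar ivy rose pear aster ash rye

Pre-order visits the node, then its left subtree, then its right subtree.
Visit cedar.
At cedar: go left to ivy.
  Visit ivy.
  At ivy: go left to rose.
    Visit rose.
    At rose: go left to pear.
      Visit pear.
      At pear: go left to aster.
        aster is a leaf — visit aster.
      At pear: no right child.
    At rose: go right to ash.
      ash is a leaf — visit ash.
  At ivy: go right to rye.
    rye is a leaf — visit rye.
At cedar: no right child.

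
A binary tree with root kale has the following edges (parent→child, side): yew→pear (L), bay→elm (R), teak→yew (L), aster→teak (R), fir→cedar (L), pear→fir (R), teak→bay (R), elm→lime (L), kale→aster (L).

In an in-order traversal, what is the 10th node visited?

kale

In-order visits the left subtree, then the node, then the right subtree.
At kale: go left to aster.
  At aster: no left child.
  Visit aster.
  At aster: go right to teak.
    At teak: go left to yew.
      At yew: go left to pear.
        At pear: no left child.
        Visit pear.
        At pear: go right to fir.
          At fir: go left to cedar.
            cedar is a leaf — visit cedar.
          Visit fir.
          At fir: no right child.
      Visit yew.
      At yew: no right child.
    Visit teak.
    At teak: go right to bay.
      At bay: no left child.
      Visit bay.
      At bay: go right to elm.
        At elm: go left to lime.
          lime is a leaf — visit lime.
        Visit elm.
        At elm: no right child.
Visit kale.
At kale: no right child.
Full in-order sequence: aster, pear, cedar, fir, yew, teak, bay, lime, elm, kale.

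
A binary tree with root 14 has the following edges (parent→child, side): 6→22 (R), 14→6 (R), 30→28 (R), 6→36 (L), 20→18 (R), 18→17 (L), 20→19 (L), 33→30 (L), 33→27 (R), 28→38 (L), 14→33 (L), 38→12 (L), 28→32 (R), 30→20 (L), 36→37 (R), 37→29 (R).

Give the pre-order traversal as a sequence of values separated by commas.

Pre-order visits the node, then its left subtree, then its right subtree.
Visit 14.
At 14: go left to 33.
  Visit 33.
  At 33: go left to 30.
    Visit 30.
    At 30: go left to 20.
      Visit 20.
      At 20: go left to 19.
        19 is a leaf — visit 19.
      At 20: go right to 18.
        Visit 18.
        At 18: go left to 17.
          17 is a leaf — visit 17.
        At 18: no right child.
    At 30: go right to 28.
      Visit 28.
      At 28: go left to 38.
        Visit 38.
        At 38: go left to 12.
          12 is a leaf — visit 12.
        At 38: no right child.
      At 28: go right to 32.
        32 is a leaf — visit 32.
  At 33: go right to 27.
    27 is a leaf — visit 27.
At 14: go right to 6.
  Visit 6.
  At 6: go left to 36.
    Visit 36.
    At 36: no left child.
    At 36: go right to 37.
      Visit 37.
      At 37: no left child.
      At 37: go right to 29.
        29 is a leaf — visit 29.
  At 6: go right to 22.
    22 is a leaf — visit 22.

14, 33, 30, 20, 19, 18, 17, 28, 38, 12, 32, 27, 6, 36, 37, 29, 22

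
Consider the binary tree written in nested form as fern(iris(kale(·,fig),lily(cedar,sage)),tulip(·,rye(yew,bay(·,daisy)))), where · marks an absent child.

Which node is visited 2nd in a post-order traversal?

kale

Post-order visits the left subtree, then the right subtree, then the node.
At fern: go left to iris.
  At iris: go left to kale.
    At kale: no left child.
    At kale: go right to fig.
      fig is a leaf — visit fig.
    Visit kale.
  At iris: go right to lily.
    At lily: go left to cedar.
      cedar is a leaf — visit cedar.
    At lily: go right to sage.
      sage is a leaf — visit sage.
    Visit lily.
  Visit iris.
At fern: go right to tulip.
  At tulip: no left child.
  At tulip: go right to rye.
    At rye: go left to yew.
      yew is a leaf — visit yew.
    At rye: go right to bay.
      At bay: no left child.
      At bay: go right to daisy.
        daisy is a leaf — visit daisy.
      Visit bay.
    Visit rye.
  Visit tulip.
Visit fern.
Full post-order sequence: fig, kale, cedar, sage, lily, iris, yew, daisy, bay, rye, tulip, fern.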